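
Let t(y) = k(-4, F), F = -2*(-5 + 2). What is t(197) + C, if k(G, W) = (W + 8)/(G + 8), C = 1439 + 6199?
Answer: 15283/2 ≈ 7641.5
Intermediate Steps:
C = 7638
F = 6 (F = -2*(-3) = 6)
k(G, W) = (8 + W)/(8 + G)
t(y) = 7/2 (t(y) = (8 + 6)/(8 - 4) = 14/4 = (1/4)*14 = 7/2)
t(197) + C = 7/2 + 7638 = 15283/2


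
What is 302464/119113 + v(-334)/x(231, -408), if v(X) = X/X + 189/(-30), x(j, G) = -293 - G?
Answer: 341520611/136979950 ≈ 2.4932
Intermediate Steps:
v(X) = -53/10 (v(X) = 1 + 189*(-1/30) = 1 - 63/10 = -53/10)
302464/119113 + v(-334)/x(231, -408) = 302464/119113 - 53/(10*(-293 - 1*(-408))) = 302464*(1/119113) - 53/(10*(-293 + 408)) = 302464/119113 - 53/10/115 = 302464/119113 - 53/10*1/115 = 302464/119113 - 53/1150 = 341520611/136979950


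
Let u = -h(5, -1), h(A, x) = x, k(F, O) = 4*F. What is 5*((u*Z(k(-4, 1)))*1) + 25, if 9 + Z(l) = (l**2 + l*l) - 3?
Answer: 2525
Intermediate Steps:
Z(l) = -12 + 2*l**2 (Z(l) = -9 + ((l**2 + l*l) - 3) = -9 + ((l**2 + l**2) - 3) = -9 + (2*l**2 - 3) = -9 + (-3 + 2*l**2) = -12 + 2*l**2)
u = 1 (u = -1*(-1) = 1)
5*((u*Z(k(-4, 1)))*1) + 25 = 5*((1*(-12 + 2*(4*(-4))**2))*1) + 25 = 5*((1*(-12 + 2*(-16)**2))*1) + 25 = 5*((1*(-12 + 2*256))*1) + 25 = 5*((1*(-12 + 512))*1) + 25 = 5*((1*500)*1) + 25 = 5*(500*1) + 25 = 5*500 + 25 = 2500 + 25 = 2525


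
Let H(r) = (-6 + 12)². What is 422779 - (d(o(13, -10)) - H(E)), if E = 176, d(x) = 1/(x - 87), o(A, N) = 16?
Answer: 30019866/71 ≈ 4.2282e+5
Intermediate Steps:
d(x) = 1/(-87 + x)
H(r) = 36 (H(r) = 6² = 36)
422779 - (d(o(13, -10)) - H(E)) = 422779 - (1/(-87 + 16) - 1*36) = 422779 - (1/(-71) - 36) = 422779 - (-1/71 - 36) = 422779 - 1*(-2557/71) = 422779 + 2557/71 = 30019866/71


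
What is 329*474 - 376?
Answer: 155570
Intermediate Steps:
329*474 - 376 = 155946 - 376 = 155570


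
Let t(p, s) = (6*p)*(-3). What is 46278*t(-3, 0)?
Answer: 2499012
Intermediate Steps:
t(p, s) = -18*p
46278*t(-3, 0) = 46278*(-18*(-3)) = 46278*54 = 2499012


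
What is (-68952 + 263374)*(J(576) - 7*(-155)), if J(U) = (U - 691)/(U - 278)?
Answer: 31420053365/149 ≈ 2.1087e+8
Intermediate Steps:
J(U) = (-691 + U)/(-278 + U)
(-68952 + 263374)*(J(576) - 7*(-155)) = (-68952 + 263374)*((-691 + 576)/(-278 + 576) - 7*(-155)) = 194422*(-115/298 + 1085) = 194422*(323215/298) = 31420053365/149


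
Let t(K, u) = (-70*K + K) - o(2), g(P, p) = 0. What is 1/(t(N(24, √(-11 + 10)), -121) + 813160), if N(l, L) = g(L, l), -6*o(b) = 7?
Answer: 6/4878967 ≈ 1.2298e-6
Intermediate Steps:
o(b) = -7/6 (o(b) = -⅙*7 = -7/6)
N(l, L) = 0
t(K, u) = 7/6 - 69*K (t(K, u) = (-70*K + K) - 1*(-7/6) = -69*K + 7/6 = 7/6 - 69*K)
1/(t(N(24, √(-11 + 10)), -121) + 813160) = 1/((7/6 - 69*0) + 813160) = 1/((7/6 + 0) + 813160) = 1/(7/6 + 813160) = 1/(4878967/6) = 6/4878967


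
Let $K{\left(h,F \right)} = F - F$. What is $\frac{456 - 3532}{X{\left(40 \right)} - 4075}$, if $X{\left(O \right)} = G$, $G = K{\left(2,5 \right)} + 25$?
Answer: $\frac{1538}{2025} \approx 0.75951$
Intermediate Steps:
$K{\left(h,F \right)} = 0$
$G = 25$ ($G = 0 + 25 = 25$)
$X{\left(O \right)} = 25$
$\frac{456 - 3532}{X{\left(40 \right)} - 4075} = \frac{456 - 3532}{25 - 4075} = - \frac{3076}{-4050} = \left(-3076\right) \left(- \frac{1}{4050}\right) = \frac{1538}{2025}$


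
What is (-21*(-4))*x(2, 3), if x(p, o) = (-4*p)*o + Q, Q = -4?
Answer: -2352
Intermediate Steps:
x(p, o) = -4 - 4*o*p (x(p, o) = (-4*p)*o - 4 = -4*o*p - 4 = -4 - 4*o*p)
(-21*(-4))*x(2, 3) = (-21*(-4))*(-4 - 4*3*2) = 84*(-4 - 24) = 84*(-28) = -2352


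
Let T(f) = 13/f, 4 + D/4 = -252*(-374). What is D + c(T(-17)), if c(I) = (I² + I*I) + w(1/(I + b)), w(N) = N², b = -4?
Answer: 714797427043/1896129 ≈ 3.7698e+5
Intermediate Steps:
D = 376976 (D = -16 + 4*(-252*(-374)) = -16 + 4*94248 = -16 + 376992 = 376976)
c(I) = (-4 + I)⁻² + 2*I² (c(I) = (I² + I*I) + (1/(I - 4))² = (I² + I²) + (1/(-4 + I))² = 2*I² + (-4 + I)⁻² = (-4 + I)⁻² + 2*I²)
D + c(T(-17)) = 376976 + ((-4 + 13/(-17))⁻² + 2*(13/(-17))²) = 376976 + ((-4 + 13*(-1/17))⁻² + 2*(13*(-1/17))²) = 376976 + ((-4 - 13/17)⁻² + 2*(-13/17)²) = 376976 + ((-81/17)⁻² + 2*(169/289)) = 376976 + (289/6561 + 338/289) = 376976 + 2301139/1896129 = 714797427043/1896129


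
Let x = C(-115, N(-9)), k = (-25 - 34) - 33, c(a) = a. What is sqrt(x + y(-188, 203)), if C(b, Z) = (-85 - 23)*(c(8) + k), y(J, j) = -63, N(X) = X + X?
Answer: 3*sqrt(1001) ≈ 94.916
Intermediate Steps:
N(X) = 2*X
k = -92 (k = -59 - 33 = -92)
C(b, Z) = 9072 (C(b, Z) = (-85 - 23)*(8 - 92) = -108*(-84) = 9072)
x = 9072
sqrt(x + y(-188, 203)) = sqrt(9072 - 63) = sqrt(9009) = 3*sqrt(1001)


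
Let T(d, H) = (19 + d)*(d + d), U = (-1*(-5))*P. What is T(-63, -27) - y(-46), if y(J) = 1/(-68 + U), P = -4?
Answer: 487873/88 ≈ 5544.0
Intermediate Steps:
U = -20 (U = -1*(-5)*(-4) = 5*(-4) = -20)
y(J) = -1/88 (y(J) = 1/(-68 - 20) = 1/(-88) = -1/88)
T(d, H) = 2*d*(19 + d) (T(d, H) = (19 + d)*(2*d) = 2*d*(19 + d))
T(-63, -27) - y(-46) = 2*(-63)*(19 - 63) - 1*(-1/88) = 2*(-63)*(-44) + 1/88 = 5544 + 1/88 = 487873/88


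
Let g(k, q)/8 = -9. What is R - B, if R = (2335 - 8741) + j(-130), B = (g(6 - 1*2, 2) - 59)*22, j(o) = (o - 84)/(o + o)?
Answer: -458013/130 ≈ -3523.2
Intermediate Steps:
j(o) = (-84 + o)/(2*o) (j(o) = (-84 + o)/((2*o)) = (-84 + o)*(1/(2*o)) = (-84 + o)/(2*o))
g(k, q) = -72 (g(k, q) = 8*(-9) = -72)
B = -2882 (B = (-72 - 59)*22 = -131*22 = -2882)
R = -832673/130 (R = (2335 - 8741) + (½)*(-84 - 130)/(-130) = -6406 + (½)*(-1/130)*(-214) = -6406 + 107/130 = -832673/130 ≈ -6405.2)
R - B = -832673/130 - 1*(-2882) = -832673/130 + 2882 = -458013/130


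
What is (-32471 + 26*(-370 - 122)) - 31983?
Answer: -77246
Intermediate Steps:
(-32471 + 26*(-370 - 122)) - 31983 = (-32471 + 26*(-492)) - 31983 = (-32471 - 12792) - 31983 = -45263 - 31983 = -77246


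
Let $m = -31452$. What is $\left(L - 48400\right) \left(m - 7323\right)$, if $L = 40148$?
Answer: $319971300$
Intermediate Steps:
$\left(L - 48400\right) \left(m - 7323\right) = \left(40148 - 48400\right) \left(-31452 - 7323\right) = \left(-8252\right) \left(-38775\right) = 319971300$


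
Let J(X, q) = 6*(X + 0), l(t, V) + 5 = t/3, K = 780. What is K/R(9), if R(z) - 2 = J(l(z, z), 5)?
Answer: -78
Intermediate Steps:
l(t, V) = -5 + t/3
J(X, q) = 6*X
R(z) = -28 + 2*z (R(z) = 2 + 6*(-5 + z/3) = 2 + (-30 + 2*z) = -28 + 2*z)
K/R(9) = 780/(-28 + 2*9) = 780/(-28 + 18) = 780/(-10) = 780*(-⅒) = -78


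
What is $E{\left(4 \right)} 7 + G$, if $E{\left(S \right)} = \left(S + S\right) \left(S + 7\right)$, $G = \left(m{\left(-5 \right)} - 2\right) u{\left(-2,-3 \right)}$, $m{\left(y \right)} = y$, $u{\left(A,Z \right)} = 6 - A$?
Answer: $560$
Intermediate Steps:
$G = -56$ ($G = \left(-5 - 2\right) \left(6 - -2\right) = - 7 \left(6 + 2\right) = \left(-7\right) 8 = -56$)
$E{\left(S \right)} = 2 S \left(7 + S\right)$
$E{\left(4 \right)} 7 + G = 2 \cdot 4 \left(7 + 4\right) 7 - 56 = 2 \cdot 4 \cdot 11 \cdot 7 - 56 = 88 \cdot 7 - 56 = 616 - 56 = 560$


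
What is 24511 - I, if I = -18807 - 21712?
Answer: 65030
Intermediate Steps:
I = -40519
24511 - I = 24511 - 1*(-40519) = 24511 + 40519 = 65030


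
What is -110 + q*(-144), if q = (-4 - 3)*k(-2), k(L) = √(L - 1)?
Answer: -110 + 1008*I*√3 ≈ -110.0 + 1745.9*I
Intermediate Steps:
k(L) = √(-1 + L)
q = -7*I*√3 (q = (-4 - 3)*√(-1 - 2) = -7*I*√3 ≈ -12.124*I)
-110 + q*(-144) = -110 - 7*I*√3*(-144) = -110 + 1008*I*√3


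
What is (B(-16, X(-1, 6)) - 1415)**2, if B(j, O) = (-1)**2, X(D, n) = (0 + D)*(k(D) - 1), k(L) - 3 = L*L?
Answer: 1999396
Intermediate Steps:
k(L) = 3 + L**2 (k(L) = 3 + L*L = 3 + L**2)
X(D, n) = D*(2 + D**2) (X(D, n) = (0 + D)*((3 + D**2) - 1) = D*(2 + D**2))
B(j, O) = 1
(B(-16, X(-1, 6)) - 1415)**2 = (1 - 1415)**2 = (-1414)**2 = 1999396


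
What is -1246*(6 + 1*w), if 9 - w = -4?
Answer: -23674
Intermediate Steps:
w = 13 (w = 9 - 1*(-4) = 9 + 4 = 13)
-1246*(6 + 1*w) = -1246*(6 + 1*13) = -1246*(6 + 13) = -1246*19 = -23674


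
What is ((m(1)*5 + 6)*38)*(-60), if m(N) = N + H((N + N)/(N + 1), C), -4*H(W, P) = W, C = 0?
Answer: -22230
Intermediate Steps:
H(W, P) = -W/4
m(N) = N - N/(2*(1 + N)) (m(N) = N - (N + N)/(4*(N + 1)) = N - 2*N/(4*(1 + N)) = N - N/(2*(1 + N)))
((m(1)*5 + 6)*38)*(-60) = ((((½)*1*(1 + 2*1)/(1 + 1))*5 + 6)*38)*(-60) = ((((½)*1*(1 + 2)/2)*5 + 6)*38)*(-60) = ((((½)*1*(½)*3)*5 + 6)*38)*(-60) = (((¾)*5 + 6)*38)*(-60) = ((15/4 + 6)*38)*(-60) = ((39/4)*38)*(-60) = (741/2)*(-60) = -22230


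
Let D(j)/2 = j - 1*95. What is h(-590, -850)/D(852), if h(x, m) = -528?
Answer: -264/757 ≈ -0.34874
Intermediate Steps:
D(j) = -190 + 2*j (D(j) = 2*(j - 1*95) = 2*(j - 95) = 2*(-95 + j) = -190 + 2*j)
h(-590, -850)/D(852) = -528/(-190 + 2*852) = -528/(-190 + 1704) = -528/1514 = -528*1/1514 = -264/757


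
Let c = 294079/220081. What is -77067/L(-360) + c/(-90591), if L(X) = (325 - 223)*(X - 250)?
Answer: 512164687149659/413500802244540 ≈ 1.2386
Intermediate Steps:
c = 294079/220081 (c = 294079*(1/220081) = 294079/220081 ≈ 1.3362)
L(X) = -25500 + 102*X (L(X) = 102*(-250 + X) = -25500 + 102*X)
-77067/L(-360) + c/(-90591) = -77067/(-25500 + 102*(-360)) + (294079/220081)/(-90591) = -77067/(-25500 - 36720) + (294079/220081)*(-1/90591) = -77067/(-62220) - 294079/19937357871 = -77067*(-1/62220) - 294079/19937357871 = 25689/20740 - 294079/19937357871 = 512164687149659/413500802244540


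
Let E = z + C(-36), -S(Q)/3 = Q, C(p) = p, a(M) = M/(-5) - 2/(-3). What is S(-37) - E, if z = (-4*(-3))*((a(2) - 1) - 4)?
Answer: 1019/5 ≈ 203.80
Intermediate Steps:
a(M) = ⅔ - M/5 (a(M) = M*(-⅕) - 2*(-⅓) = -M/5 + ⅔ = ⅔ - M/5)
z = -284/5 (z = (-4*(-3))*(((⅔ - ⅕*2) - 1) - 4) = 12*(((⅔ - ⅖) - 1) - 4) = 12*((4/15 - 1) - 4) = 12*(-11/15 - 4) = 12*(-71/15) = -284/5 ≈ -56.800)
S(Q) = -3*Q
E = -464/5 (E = -284/5 - 36 = -464/5 ≈ -92.800)
S(-37) - E = -3*(-37) - 1*(-464/5) = 111 + 464/5 = 1019/5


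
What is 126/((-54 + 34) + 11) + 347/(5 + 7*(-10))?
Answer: -1257/65 ≈ -19.338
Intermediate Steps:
126/((-54 + 34) + 11) + 347/(5 + 7*(-10)) = 126/(-20 + 11) + 347/(5 - 70) = 126/(-9) + 347/(-65) = 126*(-1/9) + 347*(-1/65) = -14 - 347/65 = -1257/65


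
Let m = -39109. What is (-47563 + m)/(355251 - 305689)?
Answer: -43336/24781 ≈ -1.7488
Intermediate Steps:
(-47563 + m)/(355251 - 305689) = (-47563 - 39109)/(355251 - 305689) = -86672/49562 = -86672*1/49562 = -43336/24781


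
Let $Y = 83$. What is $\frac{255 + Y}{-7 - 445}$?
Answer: $- \frac{169}{226} \approx -0.74779$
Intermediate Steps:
$\frac{255 + Y}{-7 - 445} = \frac{255 + 83}{-7 - 445} = \frac{338}{-452} = 338 \left(- \frac{1}{452}\right) = - \frac{169}{226}$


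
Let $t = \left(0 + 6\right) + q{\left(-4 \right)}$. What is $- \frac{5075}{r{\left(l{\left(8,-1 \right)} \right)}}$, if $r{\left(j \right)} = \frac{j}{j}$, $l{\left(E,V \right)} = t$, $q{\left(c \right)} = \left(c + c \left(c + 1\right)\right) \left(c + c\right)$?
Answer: $-5075$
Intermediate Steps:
$q{\left(c \right)} = 2 c \left(c + c \left(1 + c\right)\right)$ ($q{\left(c \right)} = \left(c + c \left(1 + c\right)\right) 2 c = 2 c \left(c + c \left(1 + c\right)\right)$)
$t = -58$ ($t = \left(0 + 6\right) + 2 \left(-4\right)^{2} \left(2 - 4\right) = 6 + 2 \cdot 16 \left(-2\right) = 6 - 64 = -58$)
$l{\left(E,V \right)} = -58$
$r{\left(j \right)} = 1$
$- \frac{5075}{r{\left(l{\left(8,-1 \right)} \right)}} = - \frac{5075}{1} = \left(-5075\right) 1 = -5075$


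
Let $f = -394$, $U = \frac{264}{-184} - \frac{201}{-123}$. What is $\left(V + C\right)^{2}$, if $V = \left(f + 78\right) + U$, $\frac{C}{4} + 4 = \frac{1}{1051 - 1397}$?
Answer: $\frac{2930220374880100}{26614333321} \approx 1.101 \cdot 10^{5}$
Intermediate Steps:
$U = \frac{188}{943}$ ($U = 264 \left(- \frac{1}{184}\right) - - \frac{67}{41} = - \frac{33}{23} + \frac{67}{41} = \frac{188}{943} \approx 0.19936$)
$C = - \frac{2770}{173}$ ($C = -16 + \frac{4}{1051 - 1397} = -16 + \frac{4}{-346} = -16 + 4 \left(- \frac{1}{346}\right) = -16 - \frac{2}{173} = - \frac{2770}{173} \approx -16.012$)
$V = - \frac{297800}{943}$ ($V = \left(-394 + 78\right) + \frac{188}{943} = -316 + \frac{188}{943} = - \frac{297800}{943} \approx -315.8$)
$\left(V + C\right)^{2} = \left(- \frac{297800}{943} - \frac{2770}{173}\right)^{2} = \left(- \frac{54131510}{163139}\right)^{2} = \frac{2930220374880100}{26614333321}$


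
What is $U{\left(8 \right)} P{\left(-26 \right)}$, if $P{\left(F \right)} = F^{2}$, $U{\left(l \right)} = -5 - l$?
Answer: $-8788$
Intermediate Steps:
$U{\left(8 \right)} P{\left(-26 \right)} = \left(-5 - 8\right) \left(-26\right)^{2} = \left(-5 - 8\right) 676 = \left(-13\right) 676 = -8788$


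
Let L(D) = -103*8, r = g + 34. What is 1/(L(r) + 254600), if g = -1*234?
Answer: 1/253776 ≈ 3.9405e-6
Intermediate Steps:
g = -234
r = -200 (r = -234 + 34 = -200)
L(D) = -824
1/(L(r) + 254600) = 1/(-824 + 254600) = 1/253776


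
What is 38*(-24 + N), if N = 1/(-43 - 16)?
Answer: -53846/59 ≈ -912.64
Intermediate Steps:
N = -1/59 (N = 1/(-59) = -1/59 ≈ -0.016949)
38*(-24 + N) = 38*(-24 - 1/59) = 38*(-1417/59) = -53846/59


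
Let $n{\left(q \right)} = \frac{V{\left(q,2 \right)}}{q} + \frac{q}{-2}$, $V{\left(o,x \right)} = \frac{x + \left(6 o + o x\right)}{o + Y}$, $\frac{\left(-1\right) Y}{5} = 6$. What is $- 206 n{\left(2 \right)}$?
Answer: $\frac{3811}{14} \approx 272.21$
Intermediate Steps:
$Y = -30$ ($Y = \left(-5\right) 6 = -30$)
$V{\left(o,x \right)} = \frac{x + 6 o + o x}{-30 + o}$ ($V{\left(o,x \right)} = \frac{x + \left(6 o + o x\right)}{o - 30} = \frac{x + 6 o + o x}{-30 + o}$)
$n{\left(q \right)} = - \frac{q}{2} + \frac{2 + 8 q}{q \left(-30 + q\right)}$ ($n{\left(q \right)} = \frac{\frac{1}{-30 + q} \left(2 + 6 q + q 2\right)}{q} + \frac{q}{-2} = \frac{\frac{1}{-30 + q} \left(2 + 6 q + 2 q\right)}{q} + q \left(- \frac{1}{2}\right) = \frac{\frac{1}{-30 + q} \left(2 + 8 q\right)}{q} - \frac{q}{2} = \frac{2 + 8 q}{q \left(-30 + q\right)} - \frac{q}{2} = - \frac{q}{2} + \frac{2 + 8 q}{q \left(-30 + q\right)}$)
$- 206 n{\left(2 \right)} = - 206 \frac{4 + 16 \cdot 2 + 2^{2} \left(30 - 2\right)}{2 \cdot 2 \left(-30 + 2\right)} = - 206 \cdot \frac{1}{2} \cdot \frac{1}{2} \frac{1}{-28} \left(4 + 32 + 4 \left(30 - 2\right)\right) = - 206 \cdot \frac{1}{2} \cdot \frac{1}{2} \left(- \frac{1}{28}\right) \left(4 + 32 + 4 \cdot 28\right) = - 206 \cdot \frac{1}{2} \cdot \frac{1}{2} \left(- \frac{1}{28}\right) \left(4 + 32 + 112\right) = - 206 \cdot \frac{1}{2} \cdot \frac{1}{2} \left(- \frac{1}{28}\right) 148 = \left(-206\right) \left(- \frac{37}{28}\right) = \frac{3811}{14}$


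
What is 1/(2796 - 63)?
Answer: 1/2733 ≈ 0.00036590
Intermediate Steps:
1/(2796 - 63) = 1/2733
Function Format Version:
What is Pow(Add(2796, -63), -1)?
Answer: Rational(1, 2733) ≈ 0.00036590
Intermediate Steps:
Pow(Add(2796, -63), -1) = Pow(2733, -1) = Rational(1, 2733)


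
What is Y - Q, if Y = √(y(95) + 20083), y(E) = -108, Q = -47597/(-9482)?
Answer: -4327/862 + 5*√799 ≈ 136.31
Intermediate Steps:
Q = 4327/862 (Q = -47597*(-1/9482) = 4327/862 ≈ 5.0197)
Y = 5*√799 (Y = √(-108 + 20083) = √19975 = 5*√799 ≈ 141.33)
Y - Q = 5*√799 - 1*4327/862 = 5*√799 - 4327/862 = -4327/862 + 5*√799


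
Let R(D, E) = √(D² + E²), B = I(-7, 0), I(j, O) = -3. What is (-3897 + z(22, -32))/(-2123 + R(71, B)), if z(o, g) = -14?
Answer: 8303053/4502079 + 19555*√202/4502079 ≈ 1.9060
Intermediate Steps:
B = -3
(-3897 + z(22, -32))/(-2123 + R(71, B)) = (-3897 - 14)/(-2123 + √(71² + (-3)²)) = -3911/(-2123 + √(5041 + 9)) = -3911/(-2123 + √5050) = -3911/(-2123 + 5*√202)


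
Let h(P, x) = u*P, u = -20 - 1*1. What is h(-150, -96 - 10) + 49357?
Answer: 52507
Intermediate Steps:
u = -21 (u = -20 - 1 = -21)
h(P, x) = -21*P
h(-150, -96 - 10) + 49357 = -21*(-150) + 49357 = 3150 + 49357 = 52507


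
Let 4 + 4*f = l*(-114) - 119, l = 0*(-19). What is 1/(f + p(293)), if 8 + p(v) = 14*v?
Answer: 4/16253 ≈ 0.00024611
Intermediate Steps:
l = 0
p(v) = -8 + 14*v
f = -123/4 (f = -1 + (0*(-114) - 119)/4 = -1 + (0 - 119)/4 = -1 + (¼)*(-119) = -1 - 119/4 = -123/4 ≈ -30.750)
1/(f + p(293)) = 1/(-123/4 + (-8 + 14*293)) = 1/(-123/4 + (-8 + 4102)) = 1/(-123/4 + 4094) = 1/(16253/4) = 4/16253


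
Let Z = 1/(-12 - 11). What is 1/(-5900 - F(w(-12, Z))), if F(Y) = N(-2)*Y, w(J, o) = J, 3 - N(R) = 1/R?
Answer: -1/5858 ≈ -0.00017071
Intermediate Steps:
Z = -1/23 (Z = 1/(-23) = -1/23 ≈ -0.043478)
N(R) = 3 - 1/R
F(Y) = 7*Y/2 (F(Y) = (3 - 1/(-2))*Y = (3 - 1*(-½))*Y = (3 + ½)*Y = 7*Y/2)
1/(-5900 - F(w(-12, Z))) = 1/(-5900 - 7*(-12)/2) = 1/(-5900 - 1*(-42)) = 1/(-5900 + 42) = 1/(-5858) = -1/5858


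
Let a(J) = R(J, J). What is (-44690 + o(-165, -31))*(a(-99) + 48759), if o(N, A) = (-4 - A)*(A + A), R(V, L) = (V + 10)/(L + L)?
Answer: -223807628522/99 ≈ -2.2607e+9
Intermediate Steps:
R(V, L) = (10 + V)/(2*L) (R(V, L) = (10 + V)/((2*L)) = (10 + V)*(1/(2*L)) = (10 + V)/(2*L))
o(N, A) = 2*A*(-4 - A) (o(N, A) = (-4 - A)*(2*A) = 2*A*(-4 - A))
a(J) = (10 + J)/(2*J)
(-44690 + o(-165, -31))*(a(-99) + 48759) = (-44690 - 2*(-31)*(4 - 31))*((½)*(10 - 99)/(-99) + 48759) = (-44690 - 2*(-31)*(-27))*((½)*(-1/99)*(-89) + 48759) = (-44690 - 1674)*(89/198 + 48759) = -46364*9654371/198 = -223807628522/99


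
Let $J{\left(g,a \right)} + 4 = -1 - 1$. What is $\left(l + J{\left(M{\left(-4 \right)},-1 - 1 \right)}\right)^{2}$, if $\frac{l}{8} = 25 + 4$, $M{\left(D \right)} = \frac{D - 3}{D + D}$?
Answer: $51076$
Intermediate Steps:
$M{\left(D \right)} = \frac{-3 + D}{2 D}$
$l = 232$ ($l = 8 \left(25 + 4\right) = 8 \cdot 29 = 232$)
$J{\left(g,a \right)} = -6$ ($J{\left(g,a \right)} = -4 - 2 = -6$)
$\left(l + J{\left(M{\left(-4 \right)},-1 - 1 \right)}\right)^{2} = \left(232 - 6\right)^{2} = 226^{2} = 51076$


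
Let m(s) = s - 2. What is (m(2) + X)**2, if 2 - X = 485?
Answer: 233289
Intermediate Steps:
X = -483 (X = 2 - 1*485 = 2 - 485 = -483)
m(s) = -2 + s
(m(2) + X)**2 = ((-2 + 2) - 483)**2 = (0 - 483)**2 = (-483)**2 = 233289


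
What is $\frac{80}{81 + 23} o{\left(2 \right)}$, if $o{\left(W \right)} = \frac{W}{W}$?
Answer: $\frac{10}{13} \approx 0.76923$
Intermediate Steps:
$o{\left(W \right)} = 1$
$\frac{80}{81 + 23} o{\left(2 \right)} = \frac{80}{81 + 23} \cdot 1 = \frac{80}{104} \cdot 1 = 80 \cdot \frac{1}{104} \cdot 1 = \frac{10}{13} \cdot 1 = \frac{10}{13}$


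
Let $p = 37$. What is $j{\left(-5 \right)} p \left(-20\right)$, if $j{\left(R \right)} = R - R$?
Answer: $0$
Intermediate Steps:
$j{\left(R \right)} = 0$
$j{\left(-5 \right)} p \left(-20\right) = 0 \cdot 37 \left(-20\right) = 0 \left(-20\right) = 0$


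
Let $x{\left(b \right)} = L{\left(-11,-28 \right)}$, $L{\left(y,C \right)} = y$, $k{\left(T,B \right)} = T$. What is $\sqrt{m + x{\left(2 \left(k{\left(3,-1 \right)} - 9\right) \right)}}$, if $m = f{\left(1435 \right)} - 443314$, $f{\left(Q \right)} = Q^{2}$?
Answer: $10 \sqrt{16159} \approx 1271.2$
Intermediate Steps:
$m = 1615911$ ($m = 1435^{2} - 443314 = 2059225 - 443314 = 1615911$)
$x{\left(b \right)} = -11$
$\sqrt{m + x{\left(2 \left(k{\left(3,-1 \right)} - 9\right) \right)}} = \sqrt{1615911 - 11} = \sqrt{1615900} = 10 \sqrt{16159}$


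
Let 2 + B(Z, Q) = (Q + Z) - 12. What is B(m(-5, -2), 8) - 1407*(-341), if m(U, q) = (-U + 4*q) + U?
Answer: 479773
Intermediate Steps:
m(U, q) = 4*q
B(Z, Q) = -14 + Q + Z (B(Z, Q) = -2 + ((Q + Z) - 12) = -2 + (-12 + Q + Z) = -14 + Q + Z)
B(m(-5, -2), 8) - 1407*(-341) = (-14 + 8 + 4*(-2)) - 1407*(-341) = (-14 + 8 - 8) + 479787 = -14 + 479787 = 479773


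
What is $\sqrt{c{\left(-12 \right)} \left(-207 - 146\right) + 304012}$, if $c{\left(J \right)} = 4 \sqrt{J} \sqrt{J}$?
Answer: $2 \sqrt{80239} \approx 566.53$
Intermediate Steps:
$c{\left(J \right)} = 4 J$
$\sqrt{c{\left(-12 \right)} \left(-207 - 146\right) + 304012} = \sqrt{4 \left(-12\right) \left(-207 - 146\right) + 304012} = \sqrt{\left(-48\right) \left(-353\right) + 304012} = \sqrt{16944 + 304012} = \sqrt{320956} = 2 \sqrt{80239}$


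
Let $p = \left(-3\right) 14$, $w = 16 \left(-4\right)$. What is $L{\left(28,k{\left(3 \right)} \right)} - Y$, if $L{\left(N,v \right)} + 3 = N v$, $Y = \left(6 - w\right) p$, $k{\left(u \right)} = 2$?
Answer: $2993$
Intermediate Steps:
$w = -64$
$p = -42$
$Y = -2940$ ($Y = \left(6 - -64\right) \left(-42\right) = \left(6 + 64\right) \left(-42\right) = 70 \left(-42\right) = -2940$)
$L{\left(N,v \right)} = -3 + N v$
$L{\left(28,k{\left(3 \right)} \right)} - Y = \left(-3 + 28 \cdot 2\right) - -2940 = \left(-3 + 56\right) + 2940 = 53 + 2940 = 2993$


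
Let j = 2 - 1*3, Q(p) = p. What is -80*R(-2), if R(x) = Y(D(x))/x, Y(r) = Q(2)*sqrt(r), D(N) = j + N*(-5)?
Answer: 240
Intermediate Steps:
j = -1 (j = 2 - 3 = -1)
D(N) = -1 - 5*N (D(N) = -1 + N*(-5) = -1 - 5*N)
Y(r) = 2*sqrt(r)
R(x) = 2*sqrt(-1 - 5*x)/x (R(x) = (2*sqrt(-1 - 5*x))/x = 2*sqrt(-1 - 5*x)/x)
-80*R(-2) = -160*sqrt(-1 - 5*(-2))/(-2) = -160*(-1)*sqrt(-1 + 10)/2 = -160*(-1)*sqrt(9)/2 = -160*(-1)*3/2 = -80*(-3) = 240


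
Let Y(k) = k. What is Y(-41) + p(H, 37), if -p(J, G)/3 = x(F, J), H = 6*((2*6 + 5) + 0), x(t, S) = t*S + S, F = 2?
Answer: -959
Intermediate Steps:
x(t, S) = S + S*t (x(t, S) = S*t + S = S + S*t)
H = 102 (H = 6*((12 + 5) + 0) = 6*(17 + 0) = 6*17 = 102)
p(J, G) = -9*J (p(J, G) = -3*J*(1 + 2) = -3*J*3 = -9*J)
Y(-41) + p(H, 37) = -41 - 9*102 = -41 - 918 = -959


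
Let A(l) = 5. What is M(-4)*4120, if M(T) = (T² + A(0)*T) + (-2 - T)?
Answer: -8240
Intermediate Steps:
M(T) = -2 + T² + 4*T (M(T) = (T² + 5*T) + (-2 - T) = -2 + T² + 4*T)
M(-4)*4120 = (-2 + (-4)² + 4*(-4))*4120 = (-2 + 16 - 16)*4120 = -2*4120 = -8240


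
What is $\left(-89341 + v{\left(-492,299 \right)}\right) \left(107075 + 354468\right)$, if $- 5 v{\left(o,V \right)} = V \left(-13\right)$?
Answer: $- \frac{204379548174}{5} \approx -4.0876 \cdot 10^{10}$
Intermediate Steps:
$v{\left(o,V \right)} = \frac{13 V}{5}$ ($v{\left(o,V \right)} = - \frac{V \left(-13\right)}{5} = - \frac{\left(-13\right) V}{5} = \frac{13 V}{5}$)
$\left(-89341 + v{\left(-492,299 \right)}\right) \left(107075 + 354468\right) = \left(-89341 + \frac{13}{5} \cdot 299\right) \left(107075 + 354468\right) = \left(-89341 + \frac{3887}{5}\right) 461543 = \left(- \frac{442818}{5}\right) 461543 = - \frac{204379548174}{5}$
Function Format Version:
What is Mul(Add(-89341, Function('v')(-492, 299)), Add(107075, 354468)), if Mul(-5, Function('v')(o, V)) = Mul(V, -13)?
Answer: Rational(-204379548174, 5) ≈ -4.0876e+10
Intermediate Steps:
Function('v')(o, V) = Mul(Rational(13, 5), V) (Function('v')(o, V) = Mul(Rational(-1, 5), Mul(V, -13)) = Mul(Rational(-1, 5), Mul(-13, V)) = Mul(Rational(13, 5), V))
Mul(Add(-89341, Function('v')(-492, 299)), Add(107075, 354468)) = Mul(Add(-89341, Mul(Rational(13, 5), 299)), Add(107075, 354468)) = Mul(Add(-89341, Rational(3887, 5)), 461543) = Mul(Rational(-442818, 5), 461543) = Rational(-204379548174, 5)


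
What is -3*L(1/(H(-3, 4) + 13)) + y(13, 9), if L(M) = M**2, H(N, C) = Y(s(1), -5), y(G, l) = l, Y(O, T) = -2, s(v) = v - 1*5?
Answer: 1086/121 ≈ 8.9752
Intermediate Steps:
s(v) = -5 + v (s(v) = v - 5 = -5 + v)
H(N, C) = -2
-3*L(1/(H(-3, 4) + 13)) + y(13, 9) = -3/(-2 + 13)**2 + 9 = -3*(1/11)**2 + 9 = -3*1/121 + 9 = -3/121 + 9 = 1086/121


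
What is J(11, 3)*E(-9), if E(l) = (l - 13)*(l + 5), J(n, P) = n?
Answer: 968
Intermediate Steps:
E(l) = (-13 + l)*(5 + l)
J(11, 3)*E(-9) = 11*(-65 + (-9)² - 8*(-9)) = 11*(-65 + 81 + 72) = 11*88 = 968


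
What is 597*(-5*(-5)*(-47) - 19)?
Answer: -712818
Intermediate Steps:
597*(-5*(-5)*(-47) - 19) = 597*(25*(-47) - 19) = 597*(-1175 - 19) = 597*(-1194) = -712818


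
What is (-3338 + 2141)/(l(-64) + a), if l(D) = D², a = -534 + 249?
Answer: -1197/3811 ≈ -0.31409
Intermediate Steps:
a = -285
(-3338 + 2141)/(l(-64) + a) = (-3338 + 2141)/((-64)² - 285) = -1197/(4096 - 285) = -1197/3811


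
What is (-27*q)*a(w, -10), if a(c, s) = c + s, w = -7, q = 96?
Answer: 44064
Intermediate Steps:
(-27*q)*a(w, -10) = (-27*96)*(-7 - 10) = -2592*(-17) = 44064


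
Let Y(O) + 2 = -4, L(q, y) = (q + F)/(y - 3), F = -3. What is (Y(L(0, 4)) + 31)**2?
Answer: 625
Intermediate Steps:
L(q, y) = (-3 + q)/(-3 + y) (L(q, y) = (q - 3)/(y - 3) = (-3 + q)/(-3 + y))
Y(O) = -6 (Y(O) = -2 - 4 = -6)
(Y(L(0, 4)) + 31)**2 = (-6 + 31)**2 = 25**2 = 625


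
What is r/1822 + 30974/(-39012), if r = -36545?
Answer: -185266021/8884983 ≈ -20.852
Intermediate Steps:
r/1822 + 30974/(-39012) = -36545/1822 + 30974/(-39012) = -36545*1/1822 + 30974*(-1/39012) = -36545/1822 - 15487/19506 = -185266021/8884983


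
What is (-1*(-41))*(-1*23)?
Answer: -943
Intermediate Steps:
(-1*(-41))*(-1*23) = 41*(-23) = -943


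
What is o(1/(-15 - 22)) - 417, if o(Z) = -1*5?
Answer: -422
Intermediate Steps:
o(Z) = -5
o(1/(-15 - 22)) - 417 = -5 - 417 = -422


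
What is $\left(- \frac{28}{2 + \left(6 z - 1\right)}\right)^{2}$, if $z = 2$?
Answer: $\frac{784}{169} \approx 4.6391$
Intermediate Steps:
$\left(- \frac{28}{2 + \left(6 z - 1\right)}\right)^{2} = \left(- \frac{28}{2 + \left(6 \cdot 2 - 1\right)}\right)^{2} = \left(- \frac{28}{2 + \left(12 - 1\right)}\right)^{2} = \left(- \frac{28}{2 + 11}\right)^{2} = \left(- \frac{28}{13}\right)^{2} = \frac{784}{169}$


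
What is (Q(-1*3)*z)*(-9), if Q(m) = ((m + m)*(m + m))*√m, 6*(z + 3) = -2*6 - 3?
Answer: 1782*I*√3 ≈ 3086.5*I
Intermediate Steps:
z = -11/2 (z = -3 + (-2*6 - 3)/6 = -3 + (-12 - 3)/6 = -3 + (⅙)*(-15) = -3 - 5/2 = -11/2 ≈ -5.5000)
Q(m) = 4*m^(5/2) (Q(m) = ((2*m)*(2*m))*√m = (4*m²)*√m = 4*m^(5/2))
(Q(-1*3)*z)*(-9) = ((4*(-1*3)^(5/2))*(-11/2))*(-9) = ((4*(-3)^(5/2))*(-11/2))*(-9) = ((4*(9*I*√3))*(-11/2))*(-9) = ((36*I*√3)*(-11/2))*(-9) = -198*I*√3*(-9) = 1782*I*√3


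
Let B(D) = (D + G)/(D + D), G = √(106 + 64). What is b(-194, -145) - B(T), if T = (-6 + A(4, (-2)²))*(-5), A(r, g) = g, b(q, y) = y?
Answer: -291/2 - √170/20 ≈ -146.15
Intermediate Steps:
G = √170 ≈ 13.038
T = 10 (T = (-6 + (-2)²)*(-5) = (-6 + 4)*(-5) = -2*(-5) = 10)
B(D) = (D + √170)/(2*D) (B(D) = (D + √170)/(D + D) = (D + √170)/((2*D)) = (D + √170)*(1/(2*D)) = (D + √170)/(2*D))
b(-194, -145) - B(T) = -145 - (10 + √170)/(2*10) = -145 - (½ + √170/20) = -145 + (-½ - √170/20) = -291/2 - √170/20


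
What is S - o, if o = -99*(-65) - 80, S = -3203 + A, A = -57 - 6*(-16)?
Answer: -9519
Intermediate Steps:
A = 39 (A = -57 + 96 = 39)
S = -3164 (S = -3203 + 39 = -3164)
o = 6355 (o = 6435 - 80 = 6355)
S - o = -3164 - 1*6355 = -3164 - 6355 = -9519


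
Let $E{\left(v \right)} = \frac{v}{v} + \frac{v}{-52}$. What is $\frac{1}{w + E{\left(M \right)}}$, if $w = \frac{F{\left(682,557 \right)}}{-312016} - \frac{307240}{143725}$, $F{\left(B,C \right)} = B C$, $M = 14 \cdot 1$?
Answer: $- \frac{58297849480}{152997267817} \approx -0.38104$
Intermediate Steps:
$M = 14$
$E{\left(v \right)} = 1 - \frac{v}{52}$ ($E{\left(v \right)} = 1 + v \left(- \frac{1}{52}\right) = 1 - \frac{v}{52}$)
$w = - \frac{15046118649}{4484449960}$ ($w = \frac{682 \cdot 557}{-312016} - \frac{307240}{143725} = 379874 \left(- \frac{1}{312016}\right) - \frac{61448}{28745} = - \frac{189937}{156008} - \frac{61448}{28745} = - \frac{15046118649}{4484449960} \approx -3.3552$)
$\frac{1}{w + E{\left(M \right)}} = \frac{1}{- \frac{15046118649}{4484449960} + \left(1 - \frac{7}{26}\right)} = \frac{1}{- \frac{15046118649}{4484449960} + \frac{19}{26}} = \frac{1}{- \frac{152997267817}{58297849480}} = - \frac{58297849480}{152997267817}$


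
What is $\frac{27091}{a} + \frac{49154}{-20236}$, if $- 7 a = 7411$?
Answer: $- \frac{2100887313}{74984498} \approx -28.018$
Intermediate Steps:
$a = - \frac{7411}{7}$ ($a = \left(- \frac{1}{7}\right) 7411 = - \frac{7411}{7} \approx -1058.7$)
$\frac{27091}{a} + \frac{49154}{-20236} = \frac{27091}{- \frac{7411}{7}} + \frac{49154}{-20236} = 27091 \left(- \frac{7}{7411}\right) + 49154 \left(- \frac{1}{20236}\right) = - \frac{189637}{7411} - \frac{24577}{10118} = - \frac{2100887313}{74984498}$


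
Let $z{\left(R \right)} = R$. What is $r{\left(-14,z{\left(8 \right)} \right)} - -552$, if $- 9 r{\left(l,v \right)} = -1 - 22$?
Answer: $\frac{4991}{9} \approx 554.56$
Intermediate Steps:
$r{\left(l,v \right)} = \frac{23}{9}$ ($r{\left(l,v \right)} = - \frac{-1 - 22}{9} = \left(- \frac{1}{9}\right) \left(-23\right) = \frac{23}{9}$)
$r{\left(-14,z{\left(8 \right)} \right)} - -552 = \frac{23}{9} - -552 = \frac{23}{9} + 552 = \frac{4991}{9}$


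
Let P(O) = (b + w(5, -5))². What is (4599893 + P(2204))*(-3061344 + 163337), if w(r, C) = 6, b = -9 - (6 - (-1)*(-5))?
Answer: -13330568481363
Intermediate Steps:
b = -10 (b = -9 - (6 - 1*5) = -9 - (6 - 5) = -9 - 1*1 = -9 - 1 = -10)
P(O) = 16 (P(O) = (-10 + 6)² = (-4)² = 16)
(4599893 + P(2204))*(-3061344 + 163337) = (4599893 + 16)*(-3061344 + 163337) = 4599909*(-2898007) = -13330568481363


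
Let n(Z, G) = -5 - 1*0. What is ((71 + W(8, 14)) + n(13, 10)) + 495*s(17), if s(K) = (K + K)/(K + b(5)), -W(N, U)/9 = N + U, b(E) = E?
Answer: 633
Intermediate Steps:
W(N, U) = -9*N - 9*U (W(N, U) = -9*(N + U) = -9*N - 9*U)
n(Z, G) = -5 (n(Z, G) = -5 + 0 = -5)
s(K) = 2*K/(5 + K) (s(K) = (K + K)/(K + 5) = (2*K)/(5 + K) = 2*K/(5 + K))
((71 + W(8, 14)) + n(13, 10)) + 495*s(17) = ((71 + (-9*8 - 9*14)) - 5) + 495*(2*17/(5 + 17)) = ((71 + (-72 - 126)) - 5) + 495*(2*17/22) = ((71 - 198) - 5) + 495*(2*17*(1/22)) = (-127 - 5) + 495*(17/11) = -132 + 765 = 633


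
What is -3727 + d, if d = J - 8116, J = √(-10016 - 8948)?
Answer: -11843 + 2*I*√4741 ≈ -11843.0 + 137.71*I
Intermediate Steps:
J = 2*I*√4741 (J = √(-18964) = 2*I*√4741 ≈ 137.71*I)
d = -8116 + 2*I*√4741 (d = 2*I*√4741 - 8116 = -8116 + 2*I*√4741 ≈ -8116.0 + 137.71*I)
-3727 + d = -3727 + (-8116 + 2*I*√4741) = -11843 + 2*I*√4741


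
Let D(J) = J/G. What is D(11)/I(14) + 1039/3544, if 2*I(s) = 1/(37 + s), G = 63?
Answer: 1347275/74424 ≈ 18.103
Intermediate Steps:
I(s) = 1/(2*(37 + s))
D(J) = J/63
D(11)/I(14) + 1039/3544 = ((1/63)*11)/((1/(2*(37 + 14)))) + 1039/3544 = 11/(63*(((1/2)/51))) + 1039*(1/3544) = 11/(63*(((1/2)*(1/51)))) + 1039/3544 = 11/(63*(1/102)) + 1039/3544 = (11/63)*102 + 1039/3544 = 374/21 + 1039/3544 = 1347275/74424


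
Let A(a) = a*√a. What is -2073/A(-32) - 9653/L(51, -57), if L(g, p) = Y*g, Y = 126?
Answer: -1379/918 - 2073*I*√2/256 ≈ -1.5022 - 11.452*I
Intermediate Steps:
L(g, p) = 126*g
A(a) = a^(3/2)
-2073/A(-32) - 9653/L(51, -57) = -2073*I*√2/256 - 9653/(126*51) = -2073*I*√2/256 - 9653/6426 = -2073*I*√2/256 - 9653*1/6426 = -2073*I*√2/256 - 1379/918 = -1379/918 - 2073*I*√2/256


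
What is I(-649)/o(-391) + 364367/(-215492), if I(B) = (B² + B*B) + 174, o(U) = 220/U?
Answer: -17748329907753/11852060 ≈ -1.4975e+6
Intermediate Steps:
I(B) = 174 + 2*B² (I(B) = (B² + B²) + 174 = 2*B² + 174 = 174 + 2*B²)
I(-649)/o(-391) + 364367/(-215492) = (174 + 2*(-649)²)/((220/(-391))) + 364367/(-215492) = (174 + 2*421201)/((220*(-1/391))) + 364367*(-1/215492) = (174 + 842402)/(-220/391) - 364367/215492 = 842576*(-391/220) - 364367/215492 = -82361804/55 - 364367/215492 = -17748329907753/11852060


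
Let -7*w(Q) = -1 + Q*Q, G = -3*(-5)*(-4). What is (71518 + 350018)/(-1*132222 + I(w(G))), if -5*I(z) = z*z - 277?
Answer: -17212720/7555603 ≈ -2.2781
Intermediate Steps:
G = -60 (G = 15*(-4) = -60)
w(Q) = 1/7 - Q**2/7 (w(Q) = -(-1 + Q*Q)/7 = -(-1 + Q**2)/7 = 1/7 - Q**2/7)
I(z) = 277/5 - z**2/5 (I(z) = -(z*z - 277)/5 = -(z**2 - 277)/5 = -(-277 + z**2)/5 = 277/5 - z**2/5)
(71518 + 350018)/(-1*132222 + I(w(G))) = (71518 + 350018)/(-1*132222 + (277/5 - (1/7 - 1/7*(-60)**2)**2/5)) = 421536/(-132222 + (277/5 - (1/7 - 1/7*3600)**2/5)) = 421536/(-132222 + (277/5 - (1/7 - 3600/7)**2/5)) = 421536/(-132222 + (277/5 - (-3599/7)**2/5)) = 421536/(-132222 + (277/5 - 1/5*12952801/49)) = 421536/(-132222 + (277/5 - 12952801/245)) = 421536/(-132222 - 12939228/245) = 421536/(-45333618/245) = 421536*(-245/45333618) = -17212720/7555603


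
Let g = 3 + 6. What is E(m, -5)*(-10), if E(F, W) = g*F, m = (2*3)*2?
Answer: -1080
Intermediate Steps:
g = 9
m = 12 (m = 6*2 = 12)
E(F, W) = 9*F
E(m, -5)*(-10) = (9*12)*(-10) = 108*(-10) = -1080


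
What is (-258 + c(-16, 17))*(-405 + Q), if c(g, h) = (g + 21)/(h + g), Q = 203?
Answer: 51106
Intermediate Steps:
c(g, h) = (21 + g)/(g + h)
(-258 + c(-16, 17))*(-405 + Q) = (-258 + (21 - 16)/(-16 + 17))*(-405 + 203) = (-258 + 5/1)*(-202) = (-258 + 1*5)*(-202) = (-258 + 5)*(-202) = -253*(-202) = 51106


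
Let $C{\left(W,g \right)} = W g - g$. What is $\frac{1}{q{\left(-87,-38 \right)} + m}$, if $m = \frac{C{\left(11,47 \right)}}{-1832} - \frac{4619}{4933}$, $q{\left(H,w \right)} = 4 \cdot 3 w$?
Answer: $- \frac{4518628}{2065884627} \approx -0.0021873$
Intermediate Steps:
$q{\left(H,w \right)} = 12 w$
$C{\left(W,g \right)} = - g + W g$
$m = - \frac{5390259}{4518628}$ ($m = \frac{47 \left(-1 + 11\right)}{-1832} - \frac{4619}{4933} = 47 \cdot 10 \left(- \frac{1}{1832}\right) - \frac{4619}{4933} = 470 \left(- \frac{1}{1832}\right) - \frac{4619}{4933} = - \frac{235}{916} - \frac{4619}{4933} = - \frac{5390259}{4518628} \approx -1.1929$)
$\frac{1}{q{\left(-87,-38 \right)} + m} = \frac{1}{12 \left(-38\right) - \frac{5390259}{4518628}} = \frac{1}{-456 - \frac{5390259}{4518628}} = \frac{1}{- \frac{2065884627}{4518628}} = - \frac{4518628}{2065884627}$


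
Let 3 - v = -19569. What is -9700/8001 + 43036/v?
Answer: 1839079/1864233 ≈ 0.98651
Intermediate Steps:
v = 19572 (v = 3 - 1*(-19569) = 3 + 19569 = 19572)
-9700/8001 + 43036/v = -9700/8001 + 43036/19572 = -9700*1/8001 + 43036*(1/19572) = -9700/8001 + 1537/699 = 1839079/1864233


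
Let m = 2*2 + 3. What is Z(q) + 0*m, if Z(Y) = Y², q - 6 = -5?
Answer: 1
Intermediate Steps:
q = 1 (q = 6 - 5 = 1)
m = 7 (m = 4 + 3 = 7)
Z(q) + 0*m = 1² + 0*7 = 1 + 0 = 1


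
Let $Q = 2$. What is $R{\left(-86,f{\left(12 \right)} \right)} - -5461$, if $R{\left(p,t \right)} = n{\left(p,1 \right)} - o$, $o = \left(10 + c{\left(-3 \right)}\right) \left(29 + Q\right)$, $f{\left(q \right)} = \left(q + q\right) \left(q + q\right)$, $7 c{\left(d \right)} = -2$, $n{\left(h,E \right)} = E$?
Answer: $\frac{36126}{7} \approx 5160.9$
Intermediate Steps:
$c{\left(d \right)} = - \frac{2}{7}$ ($c{\left(d \right)} = \frac{1}{7} \left(-2\right) = - \frac{2}{7}$)
$f{\left(q \right)} = 4 q^{2}$ ($f{\left(q \right)} = 2 q 2 q = 4 q^{2}$)
$o = \frac{2108}{7}$ ($o = \left(10 - \frac{2}{7}\right) \left(29 + 2\right) = \frac{68}{7} \cdot 31 = \frac{2108}{7} \approx 301.14$)
$R{\left(p,t \right)} = - \frac{2101}{7}$ ($R{\left(p,t \right)} = 1 - \frac{2108}{7} = - \frac{2101}{7}$)
$R{\left(-86,f{\left(12 \right)} \right)} - -5461 = - \frac{2101}{7} - -5461 = - \frac{2101}{7} + 5461 = \frac{36126}{7}$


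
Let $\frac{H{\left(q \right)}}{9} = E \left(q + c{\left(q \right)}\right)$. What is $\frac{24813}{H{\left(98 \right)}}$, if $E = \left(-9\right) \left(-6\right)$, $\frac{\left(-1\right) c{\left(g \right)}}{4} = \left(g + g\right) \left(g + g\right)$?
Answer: $- \frac{919}{2764188} \approx -0.00033247$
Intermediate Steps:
$c{\left(g \right)} = - 16 g^{2}$ ($c{\left(g \right)} = - 4 \left(g + g\right) \left(g + g\right) = - 4 \cdot 2 g 2 g = - 4 \cdot 4 g^{2} = - 16 g^{2}$)
$E = 54$
$H{\left(q \right)} = - 7776 q^{2} + 486 q$ ($H{\left(q \right)} = 9 \cdot 54 \left(q - 16 q^{2}\right) = 9 \left(- 864 q^{2} + 54 q\right) = - 7776 q^{2} + 486 q$)
$\frac{24813}{H{\left(98 \right)}} = \frac{24813}{486 \cdot 98 \left(1 - 1568\right)} = \frac{24813}{486 \cdot 98 \left(-1567\right)} = \frac{24813}{-74633076} = 24813 \left(- \frac{1}{74633076}\right) = - \frac{919}{2764188}$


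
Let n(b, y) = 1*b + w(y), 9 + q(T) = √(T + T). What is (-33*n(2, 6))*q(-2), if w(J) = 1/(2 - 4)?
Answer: 891/2 - 99*I ≈ 445.5 - 99.0*I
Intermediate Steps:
w(J) = -½ (w(J) = 1/(-2) = -½)
q(T) = -9 + √2*√T (q(T) = -9 + √(T + T) = -9 + √(2*T) = -9 + √2*√T)
n(b, y) = -½ + b (n(b, y) = 1*b - ½ = b - ½ = -½ + b)
(-33*n(2, 6))*q(-2) = (-33*(-½ + 2))*(-9 + √2*√(-2)) = (-33*3/2)*(-9 + √2*(I*√2)) = -99*(-9 + 2*I)/2 = 891/2 - 99*I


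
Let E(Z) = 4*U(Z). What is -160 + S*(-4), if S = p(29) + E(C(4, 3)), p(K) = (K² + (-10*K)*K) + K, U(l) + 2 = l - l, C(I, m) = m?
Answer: 30032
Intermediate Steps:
U(l) = -2 (U(l) = -2 + (l - l) = -2 + 0 = -2)
p(K) = K - 9*K² (p(K) = (K² - 10*K²) + K = -9*K² + K = K - 9*K²)
E(Z) = -8 (E(Z) = 4*(-2) = -8)
S = -7548 (S = 29*(1 - 9*29) - 8 = 29*(1 - 261) - 8 = 29*(-260) - 8 = -7540 - 8 = -7548)
-160 + S*(-4) = -160 - 7548*(-4) = -160 + 30192 = 30032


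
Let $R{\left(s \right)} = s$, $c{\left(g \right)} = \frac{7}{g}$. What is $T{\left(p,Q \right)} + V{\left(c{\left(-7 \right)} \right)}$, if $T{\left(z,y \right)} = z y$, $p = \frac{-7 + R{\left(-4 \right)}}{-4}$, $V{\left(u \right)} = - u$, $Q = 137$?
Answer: $\frac{1511}{4} \approx 377.75$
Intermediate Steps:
$p = \frac{11}{4}$ ($p = \frac{-7 - 4}{-4} = \left(- \frac{1}{4}\right) \left(-11\right) = \frac{11}{4} \approx 2.75$)
$T{\left(z,y \right)} = y z$
$T{\left(p,Q \right)} + V{\left(c{\left(-7 \right)} \right)} = 137 \cdot \frac{11}{4} - \frac{7}{-7} = \frac{1507}{4} - 7 \left(- \frac{1}{7}\right) = \frac{1507}{4} - -1 = \frac{1507}{4} + 1 = \frac{1511}{4}$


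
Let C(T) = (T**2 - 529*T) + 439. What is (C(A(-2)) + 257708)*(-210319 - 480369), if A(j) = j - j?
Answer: -178299035136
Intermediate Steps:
A(j) = 0
C(T) = 439 + T**2 - 529*T
(C(A(-2)) + 257708)*(-210319 - 480369) = ((439 + 0**2 - 529*0) + 257708)*(-210319 - 480369) = ((439 + 0 + 0) + 257708)*(-690688) = (439 + 257708)*(-690688) = 258147*(-690688) = -178299035136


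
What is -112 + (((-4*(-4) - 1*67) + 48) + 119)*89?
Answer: 10212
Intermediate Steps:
-112 + (((-4*(-4) - 1*67) + 48) + 119)*89 = -112 + (((16 - 67) + 48) + 119)*89 = -112 + ((-51 + 48) + 119)*89 = -112 + (-3 + 119)*89 = -112 + 116*89 = -112 + 10324 = 10212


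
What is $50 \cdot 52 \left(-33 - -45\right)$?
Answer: $31200$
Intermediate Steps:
$50 \cdot 52 \left(-33 - -45\right) = 2600 \left(-33 + 45\right) = 2600 \cdot 12 = 31200$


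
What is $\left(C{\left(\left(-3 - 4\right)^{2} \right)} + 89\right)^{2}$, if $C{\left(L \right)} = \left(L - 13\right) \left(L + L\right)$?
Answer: $13082689$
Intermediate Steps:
$C{\left(L \right)} = 2 L \left(-13 + L\right)$ ($C{\left(L \right)} = \left(-13 + L\right) 2 L = 2 L \left(-13 + L\right)$)
$\left(C{\left(\left(-3 - 4\right)^{2} \right)} + 89\right)^{2} = \left(2 \left(-3 - 4\right)^{2} \left(-13 + \left(-3 - 4\right)^{2}\right) + 89\right)^{2} = \left(2 \left(-7\right)^{2} \left(-13 + \left(-7\right)^{2}\right) + 89\right)^{2} = \left(2 \cdot 49 \left(-13 + 49\right) + 89\right)^{2} = \left(2 \cdot 49 \cdot 36 + 89\right)^{2} = \left(3528 + 89\right)^{2} = 3617^{2} = 13082689$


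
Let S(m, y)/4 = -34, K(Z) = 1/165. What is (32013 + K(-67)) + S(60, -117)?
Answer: 5259706/165 ≈ 31877.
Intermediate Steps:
K(Z) = 1/165
S(m, y) = -136 (S(m, y) = 4*(-34) = -136)
(32013 + K(-67)) + S(60, -117) = (32013 + 1/165) - 136 = 5282146/165 - 136 = 5259706/165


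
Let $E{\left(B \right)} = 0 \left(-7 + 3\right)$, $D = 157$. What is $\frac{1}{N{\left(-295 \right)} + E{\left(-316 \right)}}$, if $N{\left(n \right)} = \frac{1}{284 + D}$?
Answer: $441$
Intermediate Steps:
$N{\left(n \right)} = \frac{1}{441}$ ($N{\left(n \right)} = \frac{1}{284 + 157} = \frac{1}{441}$)
$E{\left(B \right)} = 0$ ($E{\left(B \right)} = 0 \left(-4\right) = 0$)
$\frac{1}{N{\left(-295 \right)} + E{\left(-316 \right)}} = \frac{1}{\frac{1}{441} + 0} = \frac{1}{\frac{1}{441}} = 441$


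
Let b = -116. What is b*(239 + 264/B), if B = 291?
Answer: -2699436/97 ≈ -27829.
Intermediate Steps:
b*(239 + 264/B) = -116*(239 + 264/291) = -116*(239 + 264*(1/291)) = -116*(239 + 88/97) = -116*23271/97 = -2699436/97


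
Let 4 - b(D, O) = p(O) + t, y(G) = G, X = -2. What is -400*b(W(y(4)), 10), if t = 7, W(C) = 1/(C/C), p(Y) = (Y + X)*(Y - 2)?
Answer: 26800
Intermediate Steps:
p(Y) = (-2 + Y)**2 (p(Y) = (Y - 2)*(Y - 2) = (-2 + Y)*(-2 + Y) = (-2 + Y)**2)
W(C) = 1 (W(C) = 1/1 = 1)
b(D, O) = -7 - O**2 + 4*O (b(D, O) = 4 - ((4 + O**2 - 4*O) + 7) = 4 - (11 + O**2 - 4*O) = 4 + (-11 - O**2 + 4*O) = -7 - O**2 + 4*O)
-400*b(W(y(4)), 10) = -400*(-7 - 1*10**2 + 4*10) = -400*(-7 - 1*100 + 40) = -400*(-7 - 100 + 40) = -400*(-67) = 26800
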